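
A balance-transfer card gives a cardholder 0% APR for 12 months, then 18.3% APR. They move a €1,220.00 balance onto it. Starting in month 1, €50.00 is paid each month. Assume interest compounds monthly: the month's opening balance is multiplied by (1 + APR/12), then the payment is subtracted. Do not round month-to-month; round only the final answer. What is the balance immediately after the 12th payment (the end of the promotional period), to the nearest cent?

Promo months 1–12 at r₀ = 0%/12 = 0; months 13+ at r₁ = 18.3%/12 = 0.01525.
After month 12 (no interest yet): B = €1,220.00 − 12·€50.00 = €620.00.

€620.00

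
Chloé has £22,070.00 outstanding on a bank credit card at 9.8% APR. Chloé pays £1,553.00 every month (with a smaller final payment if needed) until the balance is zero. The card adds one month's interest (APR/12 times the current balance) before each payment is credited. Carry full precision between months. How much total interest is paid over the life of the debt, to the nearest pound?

Monthly rate r = 9.8%/12 = 0.816667% = 0.00816667.
Payoff takes n = ⌈−ln(1 − rB₀/P)/ln(1+r)⌉ = ⌈15.167⌉ = 16 payments; the last is £260.85.
Total paid = 15·£1,553.00 + £260.85 = £23,555.85.
Total interest = total paid − principal = £23,555.85 − £22,070.00 = £1,485.85.

£1,486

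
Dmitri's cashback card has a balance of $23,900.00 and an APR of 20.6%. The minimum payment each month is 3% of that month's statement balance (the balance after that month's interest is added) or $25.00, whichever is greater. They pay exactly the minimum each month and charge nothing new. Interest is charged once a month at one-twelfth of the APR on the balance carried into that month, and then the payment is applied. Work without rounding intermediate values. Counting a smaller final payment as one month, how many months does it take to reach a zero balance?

300 months

Monthly rate r = 20.6%/12 = 1.71667% = 0.0171667.
While 3% of the post-interest balance exceeds $25.00, each month B ← (B·(1+r))·(1 − 0.03), i.e. B shrinks by the factor (1+r)·0.97 = 0.98665.
This holds for months 1–252. Entering month 253 the balance is $808.52; 3% of the post-interest balance is now below $25.00, so the flat $25.00 minimum applies from here.
From month 253 a fixed $25.00 at rate r clears $808.52 in 48 more payments. Total: 252 + 48 = 300 months.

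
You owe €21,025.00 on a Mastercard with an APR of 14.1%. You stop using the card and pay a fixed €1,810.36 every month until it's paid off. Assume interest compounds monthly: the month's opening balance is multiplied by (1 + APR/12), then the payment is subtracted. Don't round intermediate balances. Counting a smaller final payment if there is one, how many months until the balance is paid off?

13 payments

Monthly rate r = 14.1%/12 = 1.175% = 0.01175.
Recurrence: B ← B·(1+r) − €1,810.36.
Month 1: interest €247.04; balance after payment €19,461.68.
Month 2: interest €228.67; balance after payment €17,880.00.
Closed form: n = −ln(1 − rB₀/P)/ln(1+r) = −ln(0.86354)/ln(1.01175) ≈ 12.560, so the balance reaches zero during payment 13.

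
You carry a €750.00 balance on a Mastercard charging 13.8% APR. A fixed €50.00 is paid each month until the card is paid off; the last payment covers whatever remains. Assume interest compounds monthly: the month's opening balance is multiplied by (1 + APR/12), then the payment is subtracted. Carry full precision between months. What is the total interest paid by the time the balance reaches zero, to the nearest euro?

Monthly rate r = 13.8%/12 = 1.15% = 0.0115.
Payoff takes n = ⌈−ln(1 − rB₀/P)/ln(1+r)⌉ = ⌈16.559⌉ = 17 payments; the last is €28.04.
Total paid = 16·€50.00 + €28.04 = €828.04.
Total interest = total paid − principal = €828.04 − €750.00 = €78.04.

€78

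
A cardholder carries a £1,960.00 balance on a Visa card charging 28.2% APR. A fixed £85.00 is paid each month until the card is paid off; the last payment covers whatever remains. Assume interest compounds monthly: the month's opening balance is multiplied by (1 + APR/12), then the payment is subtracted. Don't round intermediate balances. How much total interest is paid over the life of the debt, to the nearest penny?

Monthly rate r = 28.2%/12 = 2.35% = 0.0235.
Payoff takes n = ⌈−ln(1 − rB₀/P)/ln(1+r)⌉ = ⌈33.607⌉ = 34 payments; the last is £51.84.
Total paid = 33·£85.00 + £51.84 = £2,856.84.
Total interest = total paid − principal = £2,856.84 − £1,960.00 = £896.84.

£896.84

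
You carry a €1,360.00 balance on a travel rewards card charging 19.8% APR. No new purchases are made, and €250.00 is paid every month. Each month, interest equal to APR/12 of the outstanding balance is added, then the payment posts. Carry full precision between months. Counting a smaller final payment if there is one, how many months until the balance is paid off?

Monthly rate r = 19.8%/12 = 1.65% = 0.0165.
Recurrence: B ← B·(1+r) − €250.00.
Month 1: interest €22.44; balance after payment €1,132.44.
Month 2: interest €18.69; balance after payment €901.13.
Month 3: interest €14.87; balance after payment €665.99.
Month 4: interest €10.99; balance after payment €426.98.
Month 5: interest €7.05; balance after payment €184.03.
Month 6: interest €3.04; balance after payment €0.00.

6 months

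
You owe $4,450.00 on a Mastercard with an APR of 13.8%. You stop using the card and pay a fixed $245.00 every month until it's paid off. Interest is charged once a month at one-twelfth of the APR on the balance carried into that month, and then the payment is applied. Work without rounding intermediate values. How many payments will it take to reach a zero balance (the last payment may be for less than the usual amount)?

21 payments

Monthly rate r = 13.8%/12 = 1.15% = 0.0115.
Recurrence: B ← B·(1+r) − $245.00.
Month 1: interest $51.17; balance after payment $4,256.18.
Month 2: interest $48.95; balance after payment $4,060.12.
Closed form: n = −ln(1 − rB₀/P)/ln(1+r) = −ln(0.79112)/ln(1.0115) ≈ 20.491, so the balance reaches zero during payment 21.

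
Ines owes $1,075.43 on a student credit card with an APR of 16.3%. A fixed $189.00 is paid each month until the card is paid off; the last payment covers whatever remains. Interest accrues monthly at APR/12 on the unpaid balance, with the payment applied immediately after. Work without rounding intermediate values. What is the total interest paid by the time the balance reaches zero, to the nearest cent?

$51.47

Monthly rate r = 16.3%/12 = 1.35833% = 0.0135833.
Payoff takes n = ⌈−ln(1 − rB₀/P)/ln(1+r)⌉ = ⌈5.962⌉ = 6 payments; the last is $181.90.
Total paid = 5·$189.00 + $181.90 = $1,126.90.
Total interest = total paid − principal = $1,126.90 − $1,075.43 = $51.47.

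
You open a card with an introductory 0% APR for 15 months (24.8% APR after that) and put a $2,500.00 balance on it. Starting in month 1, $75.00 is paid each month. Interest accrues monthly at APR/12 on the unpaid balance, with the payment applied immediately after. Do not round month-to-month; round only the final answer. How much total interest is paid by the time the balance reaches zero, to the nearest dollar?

Promo months 1–15 at r₀ = 0%/12 = 0; months 16+ at r₁ = 24.8%/12 = 0.0206667.
After month 15 (no interest yet): B = $2,500.00 − 15·$75.00 = $1,375.00.
Then at r₁ with $75.00/mo: n₂ = −ln(1 − r₁·B/P)/ln(1+r₁) ≈ 23.28 → 24 more payments.
Total paid = 38·$75.00 + $21.26 = $2,871.26; interest = $2,871.26 − $2,500.00 = $371.26.

$371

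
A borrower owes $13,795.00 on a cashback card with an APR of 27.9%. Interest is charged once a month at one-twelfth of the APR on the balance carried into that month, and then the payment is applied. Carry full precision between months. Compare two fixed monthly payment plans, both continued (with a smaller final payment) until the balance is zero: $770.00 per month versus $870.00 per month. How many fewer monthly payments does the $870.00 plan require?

3 fewer payments

Monthly rate r = 27.9%/12 = 2.325% = 0.02325.
At $770.00/mo: n = ⌈−ln(1 − rB₀/P)/ln(1+r)⌉ = 24 payments (last $342.11); total interest = total paid − $13,795.00 = $4,257.11.
At $870.00/mo: 21 payments (last $8.93); total interest $3,613.93.
Payments saved = 24 − 21 = 3.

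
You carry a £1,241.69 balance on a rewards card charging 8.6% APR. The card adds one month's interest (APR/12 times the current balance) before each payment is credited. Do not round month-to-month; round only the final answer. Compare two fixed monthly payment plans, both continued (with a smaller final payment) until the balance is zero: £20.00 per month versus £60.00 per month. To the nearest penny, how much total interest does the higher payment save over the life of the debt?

Monthly rate r = 8.6%/12 = 0.716667% = 0.00716667.
At £20.00/mo: n = ⌈−ln(1 − rB₀/P)/ln(1+r)⌉ = 83 payments (last £8.72); total interest = total paid − £1,241.69 = £407.03.
At £60.00/mo: 23 payments (last £28.89); total interest £107.20.
Interest saved = £407.03 − £107.20 = £299.83.

£299.83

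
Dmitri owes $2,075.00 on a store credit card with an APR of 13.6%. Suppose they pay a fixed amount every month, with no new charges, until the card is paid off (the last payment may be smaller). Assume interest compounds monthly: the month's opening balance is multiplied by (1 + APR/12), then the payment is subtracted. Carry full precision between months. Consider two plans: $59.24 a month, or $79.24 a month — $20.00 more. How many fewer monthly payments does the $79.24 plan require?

Monthly rate r = 13.6%/12 = 1.13333% = 0.0113333.
At $59.24/mo: n = ⌈−ln(1 − rB₀/P)/ln(1+r)⌉ = 45 payments (last $52.24); total interest = total paid − $2,075.00 = $583.80.
At $79.24/mo: 32 payments (last $19.24); total interest $400.68.
Payments saved = 45 − 32 = 13.

13 fewer payments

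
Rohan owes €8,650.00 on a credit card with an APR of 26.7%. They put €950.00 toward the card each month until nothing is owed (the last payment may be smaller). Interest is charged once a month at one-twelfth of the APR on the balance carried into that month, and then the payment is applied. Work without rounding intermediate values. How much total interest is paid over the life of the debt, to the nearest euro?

€1,125

Monthly rate r = 26.7%/12 = 2.225% = 0.02225.
Payoff takes n = ⌈−ln(1 − rB₀/P)/ln(1+r)⌉ = ⌈10.288⌉ = 11 payments; the last is €275.33.
Total paid = 10·€950.00 + €275.33 = €9,775.33.
Total interest = total paid − principal = €9,775.33 − €8,650.00 = €1,125.33.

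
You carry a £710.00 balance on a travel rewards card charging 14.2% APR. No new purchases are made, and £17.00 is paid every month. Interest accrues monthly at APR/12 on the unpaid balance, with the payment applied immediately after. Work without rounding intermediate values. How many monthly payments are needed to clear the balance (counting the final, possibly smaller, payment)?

Monthly rate r = 14.2%/12 = 1.18333% = 0.0118333.
Recurrence: B ← B·(1+r) − £17.00.
Month 1: interest £8.40; balance after payment £701.40.
Month 2: interest £8.30; balance after payment £692.70.
Closed form: n = −ln(1 − rB₀/P)/ln(1+r) = −ln(0.50578)/ln(1.01183) ≈ 57.944, so the balance reaches zero during payment 58.

58 payments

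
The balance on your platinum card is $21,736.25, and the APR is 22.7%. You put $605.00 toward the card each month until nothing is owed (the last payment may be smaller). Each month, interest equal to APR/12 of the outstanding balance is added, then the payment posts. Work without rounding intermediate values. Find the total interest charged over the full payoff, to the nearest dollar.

Monthly rate r = 22.7%/12 = 1.89167% = 0.0189167.
Payoff takes n = ⌈−ln(1 − rB₀/P)/ln(1+r)⌉ = ⌈60.741⌉ = 61 payments; the last is $449.41.
Total paid = 60·$605.00 + $449.41 = $36,749.41.
Total interest = total paid − principal = $36,749.41 − $21,736.25 = $15,013.16.

$15,013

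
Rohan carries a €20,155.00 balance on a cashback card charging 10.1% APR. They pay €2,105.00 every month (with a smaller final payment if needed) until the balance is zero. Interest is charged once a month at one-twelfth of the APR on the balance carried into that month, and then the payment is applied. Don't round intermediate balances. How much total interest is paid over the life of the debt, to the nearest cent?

Monthly rate r = 10.1%/12 = 0.841667% = 0.00841667.
Payoff takes n = ⌈−ln(1 − rB₀/P)/ln(1+r)⌉ = ⌈10.025⌉ = 11 payments; the last is €52.10.
Total paid = 10·€2,105.00 + €52.10 = €21,102.10.
Total interest = total paid − principal = €21,102.10 − €20,155.00 = €947.10.

€947.10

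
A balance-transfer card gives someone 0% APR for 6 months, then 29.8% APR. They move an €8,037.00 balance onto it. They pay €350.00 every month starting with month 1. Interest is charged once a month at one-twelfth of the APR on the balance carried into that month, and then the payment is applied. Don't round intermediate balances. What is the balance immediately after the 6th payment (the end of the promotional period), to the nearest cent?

Promo months 1–6 at r₀ = 0%/12 = 0; months 7+ at r₁ = 29.8%/12 = 0.0248333.
After month 6 (no interest yet): B = €8,037.00 − 6·€350.00 = €5,937.00.

€5,937.00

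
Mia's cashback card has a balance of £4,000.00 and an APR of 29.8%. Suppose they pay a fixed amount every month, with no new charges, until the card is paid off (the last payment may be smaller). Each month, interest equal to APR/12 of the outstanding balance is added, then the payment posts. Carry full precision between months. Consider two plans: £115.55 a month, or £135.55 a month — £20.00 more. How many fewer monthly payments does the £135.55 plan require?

27 fewer payments

Monthly rate r = 29.8%/12 = 2.48333% = 0.0248333.
At £115.55/mo: n = ⌈−ln(1 − rB₀/P)/ln(1+r)⌉ = 81 payments (last £6.02); total interest = total paid − £4,000.00 = £5,250.02.
At £135.55/mo: 54 payments (last £109.29); total interest £3,293.44.
Payments saved = 81 − 54 = 27.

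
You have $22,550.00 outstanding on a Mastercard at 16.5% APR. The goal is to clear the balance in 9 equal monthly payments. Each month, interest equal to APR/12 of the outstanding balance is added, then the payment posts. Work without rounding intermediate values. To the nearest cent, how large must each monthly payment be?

$2,680.95

Monthly rate r = 16.5%/12 = 1.375% = 0.01375.
Level-payment amortization: P = B₀·r / (1 − (1+r)^(−n)) = 22550.00·0.01375 / (1 − 1.01375^(−9)).
Denominator 1 − (1+r)^(−9) = 0.115654042.
P = 310.062 / 0.115654042 ≈ 2680.95.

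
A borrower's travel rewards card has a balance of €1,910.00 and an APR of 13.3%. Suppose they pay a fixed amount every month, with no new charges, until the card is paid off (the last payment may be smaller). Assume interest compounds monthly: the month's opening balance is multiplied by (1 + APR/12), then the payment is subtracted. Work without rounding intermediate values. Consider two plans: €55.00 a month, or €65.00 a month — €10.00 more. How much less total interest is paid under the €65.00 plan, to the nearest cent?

€101.08

Monthly rate r = 13.3%/12 = 1.10833% = 0.0110833.
At €55.00/mo: n = ⌈−ln(1 − rB₀/P)/ln(1+r)⌉ = 45 payments (last €4.90); total interest = total paid − €1,910.00 = €514.90.
At €65.00/mo: 36 payments (last €48.82); total interest €413.82.
Interest saved = €514.90 − €413.82 = €101.08.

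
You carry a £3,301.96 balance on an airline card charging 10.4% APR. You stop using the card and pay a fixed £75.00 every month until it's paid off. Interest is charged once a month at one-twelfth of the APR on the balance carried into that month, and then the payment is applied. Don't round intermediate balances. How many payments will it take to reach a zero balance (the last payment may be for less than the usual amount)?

Monthly rate r = 10.4%/12 = 0.866667% = 0.00866667.
Recurrence: B ← B·(1+r) − £75.00.
Month 1: interest £28.62; balance after payment £3,255.58.
Month 2: interest £28.22; balance after payment £3,208.79.
Closed form: n = −ln(1 − rB₀/P)/ln(1+r) = −ln(0.61844)/ln(1.00867) ≈ 55.689, so the balance reaches zero during payment 56.

56 payments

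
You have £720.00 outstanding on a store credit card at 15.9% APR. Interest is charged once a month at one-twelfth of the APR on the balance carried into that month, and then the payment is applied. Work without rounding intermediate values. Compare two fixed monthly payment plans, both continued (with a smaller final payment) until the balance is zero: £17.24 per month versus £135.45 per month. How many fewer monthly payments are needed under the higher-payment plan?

56 fewer payments

Monthly rate r = 15.9%/12 = 1.325% = 0.01325.
At £17.24/mo: n = ⌈−ln(1 − rB₀/P)/ln(1+r)⌉ = 62 payments (last £4.04); total interest = total paid − £720.00 = £335.68.
At £135.45/mo: 6 payments (last £74.52); total interest £31.77.
Payments saved = 62 − 6 = 56.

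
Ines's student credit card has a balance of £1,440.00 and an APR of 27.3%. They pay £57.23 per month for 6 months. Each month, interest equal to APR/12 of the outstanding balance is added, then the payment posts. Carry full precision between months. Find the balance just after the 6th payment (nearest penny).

Monthly rate r = 27.3%/12 = 2.275% = 0.02275.
Each month: B ← B·(1+r) − £57.23.
Month 1: interest £32.76; balance after payment £1,415.53.
Month 2: interest £32.20; balance after payment £1,390.50.
Month 3: interest £31.63; balance after payment £1,364.91.
Month 4: interest £31.05; balance after payment £1,338.73.
Month 5: interest £30.46; balance after payment £1,311.95.
Month 6: interest £29.85; balance after payment £1,284.57.

£1,284.57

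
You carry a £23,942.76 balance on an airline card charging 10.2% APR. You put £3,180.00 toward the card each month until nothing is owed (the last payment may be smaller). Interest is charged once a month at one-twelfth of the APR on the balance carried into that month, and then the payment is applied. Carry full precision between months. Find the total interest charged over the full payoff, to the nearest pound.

£908

Monthly rate r = 10.2%/12 = 0.85% = 0.0085.
Payoff takes n = ⌈−ln(1 − rB₀/P)/ln(1+r)⌉ = ⌈7.814⌉ = 8 payments; the last is £2,590.29.
Total paid = 7·£3,180.00 + £2,590.29 = £24,850.29.
Total interest = total paid − principal = £24,850.29 − £23,942.76 = £907.53.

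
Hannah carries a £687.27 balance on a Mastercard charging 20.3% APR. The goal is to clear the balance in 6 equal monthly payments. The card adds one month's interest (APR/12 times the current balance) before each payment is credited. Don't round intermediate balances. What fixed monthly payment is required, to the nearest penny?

Monthly rate r = 20.3%/12 = 1.69167% = 0.0169167.
Level-payment amortization: P = B₀·r / (1 − (1+r)^(−n)) = 687.27·0.0169167 / (1 − 1.01692^(−6)).
Denominator 1 − (1+r)^(−6) = 0.0957514758.
P = 11.6263 / 0.0957514758 ≈ 121.42.

£121.42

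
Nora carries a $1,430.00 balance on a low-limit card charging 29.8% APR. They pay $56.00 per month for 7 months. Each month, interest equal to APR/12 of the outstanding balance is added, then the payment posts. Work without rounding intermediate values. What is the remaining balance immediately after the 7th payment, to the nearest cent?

$1,275.44

Monthly rate r = 29.8%/12 = 2.48333% = 0.0248333.
Each month: B ← B·(1+r) − $56.00.
Month 1: interest $35.51; balance after payment $1,409.51.
Month 2: interest $35.00; balance after payment $1,388.51.
Month 3: interest $34.48; balance after payment $1,367.00.
Month 4: interest $33.95; balance after payment $1,344.94.
Month 5: interest $33.40; balance after payment $1,322.34.
Month 6: interest $32.84; balance after payment $1,299.18.
Month 7: interest $32.26; balance after payment $1,275.44.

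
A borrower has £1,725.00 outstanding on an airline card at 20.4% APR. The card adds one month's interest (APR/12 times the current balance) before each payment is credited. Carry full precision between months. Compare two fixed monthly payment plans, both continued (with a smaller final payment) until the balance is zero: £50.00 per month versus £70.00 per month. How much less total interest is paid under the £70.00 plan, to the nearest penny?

Monthly rate r = 20.4%/12 = 1.7% = 0.017.
At £50.00/mo: n = ⌈−ln(1 − rB₀/P)/ln(1+r)⌉ = 53 payments (last £19.46); total interest = total paid − £1,725.00 = £894.46.
At £70.00/mo: 33 payments (last £14.44); total interest £529.44.
Interest saved = £894.46 − £529.44 = £365.02.

£365.02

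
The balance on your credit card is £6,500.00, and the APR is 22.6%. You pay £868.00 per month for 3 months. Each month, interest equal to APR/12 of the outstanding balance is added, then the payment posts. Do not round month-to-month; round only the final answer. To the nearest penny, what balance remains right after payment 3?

Monthly rate r = 22.6%/12 = 1.88333% = 0.0188333.
Each month: B ← B·(1+r) − £868.00.
Month 1: interest £122.42; balance after payment £5,754.42.
Month 2: interest £108.37; balance after payment £4,994.79.
Month 3: interest £94.07; balance after payment £4,220.86.

£4,220.86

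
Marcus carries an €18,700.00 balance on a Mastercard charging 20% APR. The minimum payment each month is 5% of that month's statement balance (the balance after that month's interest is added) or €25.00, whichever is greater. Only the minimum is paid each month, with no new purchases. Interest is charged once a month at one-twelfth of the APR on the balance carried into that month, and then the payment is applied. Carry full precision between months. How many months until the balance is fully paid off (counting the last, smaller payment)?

Monthly rate r = 20%/12 = 1.66667% = 0.0166667.
While 5% of the post-interest balance exceeds €25.00, each month B ← (B·(1+r))·(1 − 0.05), i.e. B shrinks by the factor (1+r)·0.95 = 0.96583.
This holds for months 1–105. Entering month 106 the balance is €485.93; 5% of the post-interest balance is now below €25.00, so the flat €25.00 minimum applies from here.
From month 106 a fixed €25.00 at rate r clears €485.93 in 24 more payments. Total: 105 + 24 = 129 months.

129 months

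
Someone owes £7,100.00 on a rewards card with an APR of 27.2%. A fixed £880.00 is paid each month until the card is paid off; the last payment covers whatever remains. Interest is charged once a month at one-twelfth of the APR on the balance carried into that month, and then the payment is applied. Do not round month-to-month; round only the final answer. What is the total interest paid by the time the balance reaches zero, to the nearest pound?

£830

Monthly rate r = 27.2%/12 = 2.26667% = 0.0226667.
Payoff takes n = ⌈−ln(1 − rB₀/P)/ln(1+r)⌉ = ⌈9.011⌉ = 10 payments; the last is £9.75.
Total paid = 9·£880.00 + £9.75 = £7,929.75.
Total interest = total paid − principal = £7,929.75 − £7,100.00 = £829.75.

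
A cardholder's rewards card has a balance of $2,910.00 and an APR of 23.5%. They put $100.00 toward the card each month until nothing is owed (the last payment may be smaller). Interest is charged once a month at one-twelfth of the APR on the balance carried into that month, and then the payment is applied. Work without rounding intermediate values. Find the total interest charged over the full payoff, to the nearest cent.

$1,440.44

Monthly rate r = 23.5%/12 = 1.95833% = 0.0195833.
Payoff takes n = ⌈−ln(1 − rB₀/P)/ln(1+r)⌉ = ⌈43.502⌉ = 44 payments; the last is $50.44.
Total paid = 43·$100.00 + $50.44 = $4,350.44.
Total interest = total paid − principal = $4,350.44 − $2,910.00 = $1,440.44.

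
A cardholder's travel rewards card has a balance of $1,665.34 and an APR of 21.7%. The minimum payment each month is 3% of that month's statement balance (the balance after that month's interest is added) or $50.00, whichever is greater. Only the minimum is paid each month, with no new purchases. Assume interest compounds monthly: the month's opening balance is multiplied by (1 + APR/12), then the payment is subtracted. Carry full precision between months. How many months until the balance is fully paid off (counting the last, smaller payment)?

52 months

Monthly rate r = 21.7%/12 = 1.80833% = 0.0180833.
While 3% of the post-interest balance exceeds $50.00, each month B ← (B·(1+r))·(1 − 0.03), i.e. B shrinks by the factor (1+r)·0.97 = 0.98754.
This holds for months 1–2. Entering month 3 the balance is $1,624.10; 3% of the post-interest balance is now below $50.00, so the flat $50.00 minimum applies from here.
From month 3 a fixed $50.00 at rate r clears $1,624.10 in 50 more payments. Total: 2 + 50 = 52 months.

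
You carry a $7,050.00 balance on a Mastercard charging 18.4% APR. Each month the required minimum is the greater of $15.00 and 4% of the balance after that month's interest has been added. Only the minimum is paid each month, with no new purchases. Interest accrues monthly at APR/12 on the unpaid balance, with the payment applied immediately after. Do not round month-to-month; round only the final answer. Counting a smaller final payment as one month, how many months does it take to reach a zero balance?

147 months

Monthly rate r = 18.4%/12 = 1.53333% = 0.0153333.
While 4% of the post-interest balance exceeds $15.00, each month B ← (B·(1+r))·(1 − 0.04), i.e. B shrinks by the factor (1+r)·0.96 = 0.97472.
This holds for months 1–116. Entering month 117 the balance is $361.62; 4% of the post-interest balance is now below $15.00, so the flat $15.00 minimum applies from here.
From month 117 a fixed $15.00 at rate r clears $361.62 in 31 more payments. Total: 116 + 31 = 147 months.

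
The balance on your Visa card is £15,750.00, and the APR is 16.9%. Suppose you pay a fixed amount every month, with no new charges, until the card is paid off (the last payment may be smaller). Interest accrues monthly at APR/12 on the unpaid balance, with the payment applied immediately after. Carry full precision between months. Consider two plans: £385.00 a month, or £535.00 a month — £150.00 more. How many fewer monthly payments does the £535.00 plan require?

23 fewer payments

Monthly rate r = 16.9%/12 = 1.40833% = 0.0140833.
At £385.00/mo: n = ⌈−ln(1 − rB₀/P)/ln(1+r)⌉ = 62 payments (last £145.25); total interest = total paid − £15,750.00 = £7,880.25.
At £535.00/mo: 39 payments (last £154.99); total interest £4,734.99.
Payments saved = 62 − 39 = 23.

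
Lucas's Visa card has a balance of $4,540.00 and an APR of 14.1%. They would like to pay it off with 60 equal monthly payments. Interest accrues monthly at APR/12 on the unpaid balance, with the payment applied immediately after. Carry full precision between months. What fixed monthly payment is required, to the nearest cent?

Monthly rate r = 14.1%/12 = 1.175% = 0.01175.
Level-payment amortization: P = B₀·r / (1 − (1+r)^(−n)) = 4540.00·0.01175 / (1 − 1.01175^(−60)).
Denominator 1 − (1+r)^(−60) = 0.503856603.
P = 53.345 / 0.503856603 ≈ 105.87.

$105.87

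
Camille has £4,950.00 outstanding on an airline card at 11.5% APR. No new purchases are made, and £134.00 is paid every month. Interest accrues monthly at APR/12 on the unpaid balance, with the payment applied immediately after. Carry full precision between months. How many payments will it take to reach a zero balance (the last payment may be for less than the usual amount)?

Monthly rate r = 11.5%/12 = 0.958333% = 0.00958333.
Recurrence: B ← B·(1+r) − £134.00.
Month 1: interest £47.44; balance after payment £4,863.44.
Month 2: interest £46.61; balance after payment £4,776.05.
Closed form: n = −ln(1 − rB₀/P)/ln(1+r) = −ln(0.64599)/ln(1.00958) ≈ 45.815, so the balance reaches zero during payment 46.

46 payments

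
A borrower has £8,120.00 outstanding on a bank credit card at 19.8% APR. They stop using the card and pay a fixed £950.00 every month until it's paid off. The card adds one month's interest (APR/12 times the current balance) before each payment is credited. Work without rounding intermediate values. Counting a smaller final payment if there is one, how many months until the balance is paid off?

10 months

Monthly rate r = 19.8%/12 = 1.65% = 0.0165.
Recurrence: B ← B·(1+r) − £950.00.
Month 1: interest £133.98; balance after payment £7,303.98.
Month 2: interest £120.52; balance after payment £6,474.50.
Closed form: n = −ln(1 − rB₀/P)/ln(1+r) = −ln(0.85897)/ln(1.0165) ≈ 9.289, so the balance reaches zero during payment 10.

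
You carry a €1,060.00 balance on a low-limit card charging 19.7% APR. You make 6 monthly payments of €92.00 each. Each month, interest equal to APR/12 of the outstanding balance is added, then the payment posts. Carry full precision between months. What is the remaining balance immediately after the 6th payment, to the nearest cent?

€593.63

Monthly rate r = 19.7%/12 = 1.64167% = 0.0164167.
Each month: B ← B·(1+r) − €92.00.
Month 1: interest €17.40; balance after payment €985.40.
Month 2: interest €16.18; balance after payment €909.58.
Month 3: interest €14.93; balance after payment €832.51.
Month 4: interest €13.67; balance after payment €754.18.
Month 5: interest €12.38; balance after payment €674.56.
Month 6: interest €11.07; balance after payment €593.63.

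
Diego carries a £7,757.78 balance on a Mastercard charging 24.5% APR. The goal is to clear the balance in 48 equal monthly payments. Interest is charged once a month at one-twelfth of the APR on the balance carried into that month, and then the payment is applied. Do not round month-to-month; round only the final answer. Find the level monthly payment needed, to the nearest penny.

Monthly rate r = 24.5%/12 = 2.04167% = 0.0204167.
Level-payment amortization: P = B₀·r / (1 − (1+r)^(−n)) = 7757.78·0.0204167 / (1 − 1.02042^(−48)).
Denominator 1 − (1+r)^(−48) = 0.62096622.
P = 158.388 / 0.62096622 ≈ 255.07.

£255.07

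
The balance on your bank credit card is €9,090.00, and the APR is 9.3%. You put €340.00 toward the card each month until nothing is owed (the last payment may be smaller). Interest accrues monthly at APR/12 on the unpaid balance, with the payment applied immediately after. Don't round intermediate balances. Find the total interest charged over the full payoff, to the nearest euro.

€1,136

Monthly rate r = 9.3%/12 = 0.775% = 0.00775.
Payoff takes n = ⌈−ln(1 − rB₀/P)/ln(1+r)⌉ = ⌈30.075⌉ = 31 payments; the last is €25.58.
Total paid = 30·€340.00 + €25.58 = €10,225.58.
Total interest = total paid − principal = €10,225.58 − €9,090.00 = €1,135.58.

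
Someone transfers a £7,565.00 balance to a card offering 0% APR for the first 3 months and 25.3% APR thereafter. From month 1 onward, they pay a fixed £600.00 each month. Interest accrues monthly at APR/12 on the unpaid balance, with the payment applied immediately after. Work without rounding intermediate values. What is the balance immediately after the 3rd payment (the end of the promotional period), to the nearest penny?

£5,765.00

Promo months 1–3 at r₀ = 0%/12 = 0; months 4+ at r₁ = 25.3%/12 = 0.0210833.
After month 3 (no interest yet): B = £7,565.00 − 3·£600.00 = £5,765.00.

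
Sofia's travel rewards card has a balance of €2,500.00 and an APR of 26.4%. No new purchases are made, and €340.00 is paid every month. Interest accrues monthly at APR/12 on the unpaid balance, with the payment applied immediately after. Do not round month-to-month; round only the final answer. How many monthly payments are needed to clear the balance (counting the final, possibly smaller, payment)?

9 payments

Monthly rate r = 26.4%/12 = 2.2% = 0.022.
Recurrence: B ← B·(1+r) − €340.00.
Month 1: interest €55.00; balance after payment €2,215.00.
Month 2: interest €48.73; balance after payment €1,923.73.
Closed form: n = −ln(1 − rB₀/P)/ln(1+r) = −ln(0.83824)/ln(1.022) ≈ 8.109, so the balance reaches zero during payment 9.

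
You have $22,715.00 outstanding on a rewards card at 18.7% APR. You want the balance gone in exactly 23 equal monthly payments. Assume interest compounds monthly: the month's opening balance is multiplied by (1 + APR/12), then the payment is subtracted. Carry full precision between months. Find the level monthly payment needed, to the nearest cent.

$1,182.74

Monthly rate r = 18.7%/12 = 1.55833% = 0.0155833.
Level-payment amortization: P = B₀·r / (1 − (1+r)^(−n)) = 22715.00·0.0155833 / (1 − 1.01558^(−23)).
Denominator 1 − (1+r)^(−23) = 0.29928405.
P = 353.975 / 0.29928405 ≈ 1182.74.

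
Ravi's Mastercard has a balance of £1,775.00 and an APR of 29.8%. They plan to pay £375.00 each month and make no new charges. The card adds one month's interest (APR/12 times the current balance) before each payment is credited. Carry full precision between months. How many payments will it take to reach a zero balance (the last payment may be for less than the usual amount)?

Monthly rate r = 29.8%/12 = 2.48333% = 0.0248333.
Recurrence: B ← B·(1+r) − £375.00.
Month 1: interest £44.08; balance after payment £1,444.08.
Month 2: interest £35.86; balance after payment £1,104.94.
Month 3: interest £27.44; balance after payment £757.38.
Month 4: interest £18.81; balance after payment £401.19.
Month 5: interest £9.96; balance after payment £36.15.
Month 6: interest £0.90; balance after payment £0.00.

6 payments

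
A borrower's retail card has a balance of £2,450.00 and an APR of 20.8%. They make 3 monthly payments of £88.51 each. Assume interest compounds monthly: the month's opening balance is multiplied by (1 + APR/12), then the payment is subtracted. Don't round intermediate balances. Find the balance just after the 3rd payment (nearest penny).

Monthly rate r = 20.8%/12 = 1.73333% = 0.0173333.
Each month: B ← B·(1+r) − £88.51.
Month 1: interest £42.47; balance after payment £2,403.96.
Month 2: interest £41.67; balance after payment £2,357.12.
Month 3: interest £40.86; balance after payment £2,309.46.

£2,309.46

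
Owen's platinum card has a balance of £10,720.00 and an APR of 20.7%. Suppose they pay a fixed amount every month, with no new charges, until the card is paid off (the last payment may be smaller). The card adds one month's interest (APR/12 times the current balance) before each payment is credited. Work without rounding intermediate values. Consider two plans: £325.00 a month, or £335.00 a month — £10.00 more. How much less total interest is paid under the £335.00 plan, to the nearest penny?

£265.27

Monthly rate r = 20.7%/12 = 1.725% = 0.01725.
At £325.00/mo: n = ⌈−ln(1 − rB₀/P)/ln(1+r)⌉ = 50 payments (last £68.28); total interest = total paid − £10,720.00 = £5,273.28.
At £335.00/mo: 47 payments (last £318.01); total interest £5,008.01.
Interest saved = £5,273.28 − £5,008.01 = £265.27.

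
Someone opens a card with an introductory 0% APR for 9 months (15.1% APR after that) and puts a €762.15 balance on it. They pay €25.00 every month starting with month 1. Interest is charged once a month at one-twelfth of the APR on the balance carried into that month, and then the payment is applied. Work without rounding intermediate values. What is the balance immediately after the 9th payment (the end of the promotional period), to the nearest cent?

€537.15

Promo months 1–9 at r₀ = 0%/12 = 0; months 10+ at r₁ = 15.1%/12 = 0.0125833.
After month 9 (no interest yet): B = €762.15 − 9·€25.00 = €537.15.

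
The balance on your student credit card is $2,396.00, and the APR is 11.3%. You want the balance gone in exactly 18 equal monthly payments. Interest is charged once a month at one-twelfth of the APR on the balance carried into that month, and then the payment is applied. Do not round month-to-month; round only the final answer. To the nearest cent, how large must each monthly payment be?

$145.34

Monthly rate r = 11.3%/12 = 0.941667% = 0.00941667.
Level-payment amortization: P = B₀·r / (1 − (1+r)^(−n)) = 2396.00·0.00941667 / (1 − 1.00942^(−18)).
Denominator 1 − (1+r)^(−18) = 0.155243545.
P = 22.5623 / 0.155243545 ≈ 145.34.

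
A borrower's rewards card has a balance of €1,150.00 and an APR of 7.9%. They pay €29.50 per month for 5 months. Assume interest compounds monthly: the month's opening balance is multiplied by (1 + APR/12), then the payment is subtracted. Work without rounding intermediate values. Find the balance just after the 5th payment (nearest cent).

Monthly rate r = 7.9%/12 = 0.658333% = 0.00658333.
Each month: B ← B·(1+r) − €29.50.
Month 1: interest €7.57; balance after payment €1,128.07.
Month 2: interest €7.43; balance after payment €1,106.00.
Month 3: interest €7.28; balance after payment €1,083.78.
Month 4: interest €7.13; balance after payment €1,061.41.
Month 5: interest €6.99; balance after payment €1,038.90.

€1,038.90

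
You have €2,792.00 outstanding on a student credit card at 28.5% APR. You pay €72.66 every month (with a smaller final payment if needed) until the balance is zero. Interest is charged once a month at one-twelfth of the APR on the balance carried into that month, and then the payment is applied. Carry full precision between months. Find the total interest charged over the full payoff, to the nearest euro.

Monthly rate r = 28.5%/12 = 2.375% = 0.02375.
Payoff takes n = ⌈−ln(1 − rB₀/P)/ln(1+r)⌉ = ⌈103.839⌉ = 104 payments; the last is €61.05.
Total paid = 103·€72.66 + €61.05 = €7,545.03.
Total interest = total paid − principal = €7,545.03 − €2,792.00 = €4,753.03.

€4,753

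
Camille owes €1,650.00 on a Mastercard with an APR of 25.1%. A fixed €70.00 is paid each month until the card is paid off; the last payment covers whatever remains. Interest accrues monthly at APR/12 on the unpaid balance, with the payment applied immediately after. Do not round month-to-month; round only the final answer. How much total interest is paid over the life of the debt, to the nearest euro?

Monthly rate r = 25.1%/12 = 2.09167% = 0.0209167.
Payoff takes n = ⌈−ln(1 − rB₀/P)/ln(1+r)⌉ = ⌈32.816⌉ = 33 payments; the last is €57.21.
Total paid = 32·€70.00 + €57.21 = €2,297.21.
Total interest = total paid − principal = €2,297.21 − €1,650.00 = €647.21.

€647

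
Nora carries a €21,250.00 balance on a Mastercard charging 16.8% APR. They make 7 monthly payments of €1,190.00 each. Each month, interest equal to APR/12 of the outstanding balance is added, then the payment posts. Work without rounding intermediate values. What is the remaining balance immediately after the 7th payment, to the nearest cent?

€14,733.90

Monthly rate r = 16.8%/12 = 1.4% = 0.014.
Each month: B ← B·(1+r) − €1,190.00.
Month 1: interest €297.50; balance after payment €20,357.50.
Month 2: interest €285.00; balance after payment €19,452.51.
Month 3: interest €272.34; balance after payment €18,534.84.
Month 4: interest €259.49; balance after payment €17,604.33.
Month 5: interest €246.46; balance after payment €16,660.79.
Month 6: interest €233.25; balance after payment €15,704.04.
Month 7: interest €219.86; balance after payment €14,733.90.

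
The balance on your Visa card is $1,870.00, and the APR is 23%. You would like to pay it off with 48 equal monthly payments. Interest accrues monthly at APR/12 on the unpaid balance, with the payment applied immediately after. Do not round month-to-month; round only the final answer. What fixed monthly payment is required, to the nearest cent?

Monthly rate r = 23%/12 = 1.91667% = 0.0191667.
Level-payment amortization: P = B₀·r / (1 − (1+r)^(−n)) = 1870.00·0.0191667 / (1 − 1.01917^(−48)).
Denominator 1 − (1+r)^(−48) = 0.597996465.
P = 35.8417 / 0.597996465 ≈ 59.94.

$59.94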